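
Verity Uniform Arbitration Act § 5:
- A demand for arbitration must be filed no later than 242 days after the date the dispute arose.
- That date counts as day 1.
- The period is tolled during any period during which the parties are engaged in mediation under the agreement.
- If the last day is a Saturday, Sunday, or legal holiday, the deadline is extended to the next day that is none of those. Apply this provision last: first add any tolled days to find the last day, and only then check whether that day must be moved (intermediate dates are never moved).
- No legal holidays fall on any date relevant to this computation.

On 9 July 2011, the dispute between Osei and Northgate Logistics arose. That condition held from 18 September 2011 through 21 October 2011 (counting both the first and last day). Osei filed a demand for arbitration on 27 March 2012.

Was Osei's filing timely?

Counting 9 July 2011 as day 1, day 242 is March 6, 2012.
From September 18, 2011 through October 21, 2011 inclusive is 34 days; tolling adds 34 days: March 6, 2012 + 34 days = April 9, 2012.
April 9, 2012 is a Monday and not a legal holiday, so no extension applies.
The deadline is April 9, 2012; the filing on March 27, 2012 is on or before that date.

Yes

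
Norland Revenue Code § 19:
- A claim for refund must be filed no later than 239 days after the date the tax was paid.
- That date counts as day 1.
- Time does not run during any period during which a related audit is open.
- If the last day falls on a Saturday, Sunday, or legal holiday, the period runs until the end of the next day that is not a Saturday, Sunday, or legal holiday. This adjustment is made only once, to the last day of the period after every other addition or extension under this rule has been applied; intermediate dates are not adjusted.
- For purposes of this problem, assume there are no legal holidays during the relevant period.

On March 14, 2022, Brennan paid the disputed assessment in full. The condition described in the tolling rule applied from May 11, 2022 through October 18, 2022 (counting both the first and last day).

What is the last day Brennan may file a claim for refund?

Counting March 14, 2022 as day 1, day 239 is November 7, 2022.
From May 11, 2022 through October 18, 2022 inclusive is 161 days; tolling adds 161 days: November 7, 2022 + 161 days = April 17, 2023.
April 17, 2023 is a Monday and not a legal holiday, so no extension applies.

April 17, 2023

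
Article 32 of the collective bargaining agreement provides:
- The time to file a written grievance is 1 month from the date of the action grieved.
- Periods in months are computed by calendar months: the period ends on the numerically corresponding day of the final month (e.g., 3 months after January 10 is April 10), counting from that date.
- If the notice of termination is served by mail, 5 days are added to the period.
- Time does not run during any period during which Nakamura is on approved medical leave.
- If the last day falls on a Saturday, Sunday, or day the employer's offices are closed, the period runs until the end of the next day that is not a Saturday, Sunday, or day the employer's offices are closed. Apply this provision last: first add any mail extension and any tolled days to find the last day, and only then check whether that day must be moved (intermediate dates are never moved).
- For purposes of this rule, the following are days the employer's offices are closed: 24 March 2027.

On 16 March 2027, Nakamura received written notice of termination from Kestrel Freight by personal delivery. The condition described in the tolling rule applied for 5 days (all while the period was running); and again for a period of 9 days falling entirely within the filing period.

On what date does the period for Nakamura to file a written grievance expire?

1 month after 16 March 2027 is April 16, 2027.
Service was not by mail, so no mail extension applies.
Tolling adds 5 days: April 16, 2027 + 5 days = April 21, 2027.
Tolling adds 9 days: April 21, 2027 + 9 days = April 30, 2027.
April 30, 2027 is a Friday and not a day the employer's offices are closed, so no extension applies.

April 30, 2027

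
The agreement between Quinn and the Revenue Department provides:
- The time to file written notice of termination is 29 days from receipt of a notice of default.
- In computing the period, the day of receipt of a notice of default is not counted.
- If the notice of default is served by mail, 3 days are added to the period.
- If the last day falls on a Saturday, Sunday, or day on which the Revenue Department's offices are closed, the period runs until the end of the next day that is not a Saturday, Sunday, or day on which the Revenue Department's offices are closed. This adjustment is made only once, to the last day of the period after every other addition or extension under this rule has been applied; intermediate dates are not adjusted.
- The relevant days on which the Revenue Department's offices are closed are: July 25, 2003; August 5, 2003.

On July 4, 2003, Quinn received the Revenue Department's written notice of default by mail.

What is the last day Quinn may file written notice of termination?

29 days after July 4, 2003 is August 2, 2003.
Service was by mail, adding 3 days: August 2, 2003 + 3 days = August 5, 2003.
August 5, 2003 is a listed holiday. The next qualifying day is August 6, 2003.

August 6, 2003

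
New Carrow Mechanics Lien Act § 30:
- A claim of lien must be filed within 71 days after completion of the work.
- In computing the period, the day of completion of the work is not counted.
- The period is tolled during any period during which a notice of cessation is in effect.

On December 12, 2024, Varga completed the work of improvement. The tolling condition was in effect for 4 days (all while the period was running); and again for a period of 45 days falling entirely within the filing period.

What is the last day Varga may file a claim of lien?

71 days after December 12, 2024 is February 21, 2025.
Tolling adds 4 days: February 21, 2025 + 4 days = February 25, 2025.
Tolling adds 45 days: February 25, 2025 + 45 days = April 11, 2025.

April 11, 2025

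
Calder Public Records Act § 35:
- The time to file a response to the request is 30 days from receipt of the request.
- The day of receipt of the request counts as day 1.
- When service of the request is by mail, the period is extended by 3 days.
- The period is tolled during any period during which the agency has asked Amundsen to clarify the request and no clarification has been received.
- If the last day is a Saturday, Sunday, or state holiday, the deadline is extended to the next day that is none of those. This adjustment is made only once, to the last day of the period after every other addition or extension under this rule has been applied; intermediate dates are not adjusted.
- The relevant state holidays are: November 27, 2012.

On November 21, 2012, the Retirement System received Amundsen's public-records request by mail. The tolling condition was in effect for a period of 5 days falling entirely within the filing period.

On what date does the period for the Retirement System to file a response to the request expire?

December 28, 2012

Counting November 21, 2012 as day 1, day 30 is December 20, 2012.
Service was by mail, adding 3 days: December 20, 2012 + 3 days = December 23, 2012.
Tolling adds 5 days: December 23, 2012 + 5 days = December 28, 2012.
December 28, 2012 is a Friday and not a state holiday, so no extension applies.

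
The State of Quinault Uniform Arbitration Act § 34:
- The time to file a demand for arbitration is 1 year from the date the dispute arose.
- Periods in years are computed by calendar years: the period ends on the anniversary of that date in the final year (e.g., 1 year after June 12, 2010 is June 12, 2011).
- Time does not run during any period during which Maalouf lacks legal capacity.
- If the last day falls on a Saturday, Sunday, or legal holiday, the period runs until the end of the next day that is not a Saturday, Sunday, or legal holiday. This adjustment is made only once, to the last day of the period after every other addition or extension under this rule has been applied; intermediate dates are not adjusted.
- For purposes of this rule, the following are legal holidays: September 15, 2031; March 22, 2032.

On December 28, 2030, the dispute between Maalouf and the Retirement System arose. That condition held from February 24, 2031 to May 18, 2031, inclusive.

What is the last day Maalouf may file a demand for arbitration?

March 23, 2032

1 year after December 28, 2030 is December 28, 2031.
From February 24, 2031 through May 18, 2031 inclusive is 84 days; tolling adds 84 days: December 28, 2031 + 84 days = March 21, 2032.
March 21, 2032 is Sunday; March 22, 2032 is a listed holiday. The next qualifying day is March 23, 2032.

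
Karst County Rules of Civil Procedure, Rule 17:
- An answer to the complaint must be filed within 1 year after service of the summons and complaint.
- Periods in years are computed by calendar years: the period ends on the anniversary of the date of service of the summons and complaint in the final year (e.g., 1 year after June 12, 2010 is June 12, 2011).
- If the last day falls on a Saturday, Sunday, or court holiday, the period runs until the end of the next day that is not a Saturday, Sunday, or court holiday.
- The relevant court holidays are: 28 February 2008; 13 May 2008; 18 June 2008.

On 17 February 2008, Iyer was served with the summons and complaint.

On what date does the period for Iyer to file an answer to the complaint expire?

1 year after 17 February 2008 is February 17, 2009.
February 17, 2009 is a Tuesday and not a court holiday, so no extension applies.

February 17, 2009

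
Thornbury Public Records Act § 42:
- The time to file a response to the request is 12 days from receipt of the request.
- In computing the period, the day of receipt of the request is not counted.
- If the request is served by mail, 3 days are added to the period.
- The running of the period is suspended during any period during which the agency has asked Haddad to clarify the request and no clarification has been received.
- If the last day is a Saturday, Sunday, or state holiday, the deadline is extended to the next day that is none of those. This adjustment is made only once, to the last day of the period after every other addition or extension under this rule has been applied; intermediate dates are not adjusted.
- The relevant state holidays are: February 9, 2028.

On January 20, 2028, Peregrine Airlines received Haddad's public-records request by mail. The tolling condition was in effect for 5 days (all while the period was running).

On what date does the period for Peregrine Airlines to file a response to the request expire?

February 10, 2028

12 days after January 20, 2028 is February 1, 2028.
Service was by mail, adding 3 days: February 1, 2028 + 3 days = February 4, 2028.
Tolling adds 5 days: February 4, 2028 + 5 days = February 9, 2028.
February 9, 2028 is a listed holiday. The next qualifying day is February 10, 2028.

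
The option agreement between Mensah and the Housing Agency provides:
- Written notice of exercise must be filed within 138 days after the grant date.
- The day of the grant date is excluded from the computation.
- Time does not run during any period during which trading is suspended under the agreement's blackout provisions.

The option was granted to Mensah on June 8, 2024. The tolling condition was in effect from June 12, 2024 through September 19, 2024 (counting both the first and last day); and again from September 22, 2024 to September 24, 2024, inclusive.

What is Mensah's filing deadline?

138 days after June 8, 2024 is October 24, 2024.
From June 12, 2024 through September 19, 2024 inclusive is 100 days; tolling adds 100 days: October 24, 2024 + 100 days = February 1, 2025.
From September 22, 2024 through September 24, 2024 inclusive is 3 days; tolling adds 3 days: February 1, 2025 + 3 days = February 4, 2025.

February 4, 2025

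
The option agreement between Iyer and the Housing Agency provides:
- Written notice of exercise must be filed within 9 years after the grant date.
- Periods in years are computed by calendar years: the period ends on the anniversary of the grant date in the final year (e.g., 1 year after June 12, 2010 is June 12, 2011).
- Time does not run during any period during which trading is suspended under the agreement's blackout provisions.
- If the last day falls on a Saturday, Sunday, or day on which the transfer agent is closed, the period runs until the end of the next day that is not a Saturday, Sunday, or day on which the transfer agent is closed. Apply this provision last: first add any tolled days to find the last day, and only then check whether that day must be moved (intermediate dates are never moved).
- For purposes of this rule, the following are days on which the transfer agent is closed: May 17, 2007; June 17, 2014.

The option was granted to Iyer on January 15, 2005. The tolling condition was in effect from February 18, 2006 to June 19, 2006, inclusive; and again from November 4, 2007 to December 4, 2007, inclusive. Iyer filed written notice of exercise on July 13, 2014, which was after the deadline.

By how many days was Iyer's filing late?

25 days

9 years after January 15, 2005 is January 15, 2014.
From February 18, 2006 through June 19, 2006 inclusive is 122 days; tolling adds 122 days: January 15, 2014 + 122 days = May 17, 2014.
From November 4, 2007 through December 4, 2007 inclusive is 31 days; tolling adds 31 days: May 17, 2014 + 31 days = June 17, 2014.
June 17, 2014 is a listed holiday. The next qualifying day is June 18, 2014.
The deadline is June 18, 2014; from June 18, 2014 to July 13, 2014 is 25 days.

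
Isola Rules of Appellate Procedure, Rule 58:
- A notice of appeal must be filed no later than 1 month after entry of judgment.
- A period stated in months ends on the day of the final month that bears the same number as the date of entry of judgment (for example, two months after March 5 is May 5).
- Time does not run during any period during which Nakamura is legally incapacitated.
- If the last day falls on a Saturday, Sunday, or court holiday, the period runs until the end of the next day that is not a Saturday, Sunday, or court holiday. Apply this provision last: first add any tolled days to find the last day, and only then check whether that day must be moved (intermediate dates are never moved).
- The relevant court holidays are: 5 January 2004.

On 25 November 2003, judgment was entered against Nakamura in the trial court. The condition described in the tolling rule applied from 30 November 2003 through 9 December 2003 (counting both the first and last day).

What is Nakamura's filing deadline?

1 month after 25 November 2003 is December 25, 2003.
From November 30, 2003 through December 9, 2003 inclusive is 10 days; tolling adds 10 days: December 25, 2003 + 10 days = January 4, 2004.
January 4, 2004 is Sunday; January 5, 2004 is a listed holiday. The next qualifying day is January 6, 2004.

January 6, 2004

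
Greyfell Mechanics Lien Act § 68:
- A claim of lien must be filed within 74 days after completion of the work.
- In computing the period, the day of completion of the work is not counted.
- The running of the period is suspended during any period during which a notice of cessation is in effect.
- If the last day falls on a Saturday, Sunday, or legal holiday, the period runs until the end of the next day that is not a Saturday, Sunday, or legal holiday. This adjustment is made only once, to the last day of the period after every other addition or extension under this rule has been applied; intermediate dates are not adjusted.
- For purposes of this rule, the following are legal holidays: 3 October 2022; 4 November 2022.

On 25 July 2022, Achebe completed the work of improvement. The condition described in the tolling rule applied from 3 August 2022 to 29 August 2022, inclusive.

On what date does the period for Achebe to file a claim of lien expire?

74 days after 25 July 2022 is October 7, 2022.
From August 3, 2022 through August 29, 2022 inclusive is 27 days; tolling adds 27 days: October 7, 2022 + 27 days = November 3, 2022.
November 3, 2022 is a Thursday and not a legal holiday, so no extension applies.

November 3, 2022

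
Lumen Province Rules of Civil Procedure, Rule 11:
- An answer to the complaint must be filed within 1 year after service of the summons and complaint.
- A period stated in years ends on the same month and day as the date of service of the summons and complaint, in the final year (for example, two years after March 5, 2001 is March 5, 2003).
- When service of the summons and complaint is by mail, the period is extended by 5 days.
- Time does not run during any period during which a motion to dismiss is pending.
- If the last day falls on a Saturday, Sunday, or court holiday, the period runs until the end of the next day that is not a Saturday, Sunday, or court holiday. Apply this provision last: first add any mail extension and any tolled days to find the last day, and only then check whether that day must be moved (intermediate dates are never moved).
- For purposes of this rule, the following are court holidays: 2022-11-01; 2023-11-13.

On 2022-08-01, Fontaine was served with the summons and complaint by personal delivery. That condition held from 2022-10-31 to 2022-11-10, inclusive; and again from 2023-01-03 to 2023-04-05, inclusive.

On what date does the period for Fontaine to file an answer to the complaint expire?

1 year after 2022-08-01 is August 1, 2023.
Service was not by mail, so no mail extension applies.
From October 31, 2022 through November 10, 2022 inclusive is 11 days; tolling adds 11 days: August 1, 2023 + 11 days = August 12, 2023.
From January 3, 2023 through April 5, 2023 inclusive is 93 days; tolling adds 93 days: August 12, 2023 + 93 days = November 13, 2023.
November 13, 2023 is a listed holiday. The next qualifying day is November 14, 2023.

November 14, 2023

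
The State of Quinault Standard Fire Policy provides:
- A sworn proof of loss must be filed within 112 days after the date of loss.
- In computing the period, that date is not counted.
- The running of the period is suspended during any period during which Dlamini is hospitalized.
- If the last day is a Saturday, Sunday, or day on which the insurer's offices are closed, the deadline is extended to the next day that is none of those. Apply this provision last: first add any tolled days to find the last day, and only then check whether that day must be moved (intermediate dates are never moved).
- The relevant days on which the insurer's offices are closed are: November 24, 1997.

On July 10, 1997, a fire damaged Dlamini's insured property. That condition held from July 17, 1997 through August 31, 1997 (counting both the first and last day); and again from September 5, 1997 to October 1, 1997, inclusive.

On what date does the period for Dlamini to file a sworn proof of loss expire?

112 days after July 10, 1997 is October 30, 1997.
From July 17, 1997 through August 31, 1997 inclusive is 46 days; tolling adds 46 days: October 30, 1997 + 46 days = December 15, 1997.
From September 5, 1997 through October 1, 1997 inclusive is 27 days; tolling adds 27 days: December 15, 1997 + 27 days = January 11, 1998.
January 11, 1998 is Sunday. The next qualifying day is January 12, 1998.

January 12, 1998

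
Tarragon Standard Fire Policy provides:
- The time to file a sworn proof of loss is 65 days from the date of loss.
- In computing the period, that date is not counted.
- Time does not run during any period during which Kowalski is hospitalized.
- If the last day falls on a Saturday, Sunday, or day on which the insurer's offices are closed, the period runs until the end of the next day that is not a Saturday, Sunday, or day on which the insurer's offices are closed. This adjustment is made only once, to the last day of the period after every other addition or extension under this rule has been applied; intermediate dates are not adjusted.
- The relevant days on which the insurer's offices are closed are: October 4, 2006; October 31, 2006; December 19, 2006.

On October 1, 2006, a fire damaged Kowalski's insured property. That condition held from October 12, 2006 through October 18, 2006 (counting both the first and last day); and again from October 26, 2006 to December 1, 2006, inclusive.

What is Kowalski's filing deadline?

January 18, 2007

65 days after October 1, 2006 is December 5, 2006.
From October 12, 2006 through October 18, 2006 inclusive is 7 days; tolling adds 7 days: December 5, 2006 + 7 days = December 12, 2006.
From October 26, 2006 through December 1, 2006 inclusive is 37 days; tolling adds 37 days: December 12, 2006 + 37 days = January 18, 2007.
January 18, 2007 is a Thursday and not a day on which the insurer's offices are closed, so no extension applies.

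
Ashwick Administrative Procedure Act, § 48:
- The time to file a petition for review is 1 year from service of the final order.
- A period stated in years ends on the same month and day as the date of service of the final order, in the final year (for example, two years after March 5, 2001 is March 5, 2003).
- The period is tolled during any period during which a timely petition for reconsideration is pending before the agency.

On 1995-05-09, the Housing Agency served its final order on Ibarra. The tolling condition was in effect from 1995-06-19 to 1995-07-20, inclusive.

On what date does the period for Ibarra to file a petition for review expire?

1 year after 1995-05-09 is May 9, 1996.
From June 19, 1995 through July 20, 1995 inclusive is 32 days; tolling adds 32 days: May 9, 1996 + 32 days = June 10, 1996.

June 10, 1996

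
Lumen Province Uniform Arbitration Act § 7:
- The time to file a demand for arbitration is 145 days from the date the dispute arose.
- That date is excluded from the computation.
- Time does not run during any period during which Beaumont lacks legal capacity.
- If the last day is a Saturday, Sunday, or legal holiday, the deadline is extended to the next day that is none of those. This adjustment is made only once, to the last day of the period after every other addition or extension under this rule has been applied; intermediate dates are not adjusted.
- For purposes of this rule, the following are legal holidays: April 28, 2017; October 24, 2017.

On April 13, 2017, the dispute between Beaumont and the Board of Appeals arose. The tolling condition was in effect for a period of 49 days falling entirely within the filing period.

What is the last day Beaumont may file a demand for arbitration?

October 25, 2017

145 days after April 13, 2017 is September 5, 2017.
Tolling adds 49 days: September 5, 2017 + 49 days = October 24, 2017.
October 24, 2017 is a listed holiday. The next qualifying day is October 25, 2017.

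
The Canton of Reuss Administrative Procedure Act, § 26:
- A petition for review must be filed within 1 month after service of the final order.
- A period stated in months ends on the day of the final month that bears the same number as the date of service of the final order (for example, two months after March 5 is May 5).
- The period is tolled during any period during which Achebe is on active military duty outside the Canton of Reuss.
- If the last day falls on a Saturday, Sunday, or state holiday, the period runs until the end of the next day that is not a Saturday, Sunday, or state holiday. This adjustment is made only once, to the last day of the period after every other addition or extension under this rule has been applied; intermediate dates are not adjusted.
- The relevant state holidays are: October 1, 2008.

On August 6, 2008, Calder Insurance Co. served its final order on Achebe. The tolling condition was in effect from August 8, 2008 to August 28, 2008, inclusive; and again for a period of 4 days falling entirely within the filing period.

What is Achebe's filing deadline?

October 2, 2008

1 month after August 6, 2008 is September 6, 2008.
From August 8, 2008 through August 28, 2008 inclusive is 21 days; tolling adds 21 days: September 6, 2008 + 21 days = September 27, 2008.
Tolling adds 4 days: September 27, 2008 + 4 days = October 1, 2008.
October 1, 2008 is a listed holiday. The next qualifying day is October 2, 2008.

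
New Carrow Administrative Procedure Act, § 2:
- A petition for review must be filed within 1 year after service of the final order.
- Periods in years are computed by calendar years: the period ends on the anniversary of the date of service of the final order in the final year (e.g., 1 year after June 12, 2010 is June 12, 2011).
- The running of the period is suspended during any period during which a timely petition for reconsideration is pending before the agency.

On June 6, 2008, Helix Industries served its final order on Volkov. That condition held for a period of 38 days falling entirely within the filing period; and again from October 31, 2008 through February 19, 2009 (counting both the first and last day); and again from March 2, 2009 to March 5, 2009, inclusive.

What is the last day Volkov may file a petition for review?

November 7, 2009

1 year after June 6, 2008 is June 6, 2009.
Tolling adds 38 days: June 6, 2009 + 38 days = July 14, 2009.
From October 31, 2008 through February 19, 2009 inclusive is 112 days; tolling adds 112 days: July 14, 2009 + 112 days = November 3, 2009.
From March 2, 2009 through March 5, 2009 inclusive is 4 days; tolling adds 4 days: November 3, 2009 + 4 days = November 7, 2009.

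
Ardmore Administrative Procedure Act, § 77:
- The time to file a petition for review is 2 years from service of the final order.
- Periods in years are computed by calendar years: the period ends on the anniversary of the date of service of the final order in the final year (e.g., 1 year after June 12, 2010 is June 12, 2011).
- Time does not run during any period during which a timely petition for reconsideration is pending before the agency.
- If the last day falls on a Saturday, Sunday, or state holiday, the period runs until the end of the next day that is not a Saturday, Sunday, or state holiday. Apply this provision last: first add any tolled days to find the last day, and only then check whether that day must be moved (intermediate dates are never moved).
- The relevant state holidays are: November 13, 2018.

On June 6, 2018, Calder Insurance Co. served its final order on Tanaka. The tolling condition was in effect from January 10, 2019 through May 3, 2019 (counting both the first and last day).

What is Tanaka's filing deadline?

2 years after June 6, 2018 is June 6, 2020.
From January 10, 2019 through May 3, 2019 inclusive is 114 days; tolling adds 114 days: June 6, 2020 + 114 days = September 28, 2020.
September 28, 2020 is a Monday and not a state holiday, so no extension applies.

September 28, 2020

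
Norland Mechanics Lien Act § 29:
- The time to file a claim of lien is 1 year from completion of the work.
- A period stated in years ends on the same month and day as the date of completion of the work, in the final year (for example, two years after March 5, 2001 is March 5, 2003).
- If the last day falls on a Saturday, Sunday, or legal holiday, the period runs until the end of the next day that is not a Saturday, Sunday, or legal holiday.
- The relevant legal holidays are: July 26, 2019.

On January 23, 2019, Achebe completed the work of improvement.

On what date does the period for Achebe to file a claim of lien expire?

January 23, 2020

1 year after January 23, 2019 is January 23, 2020.
January 23, 2020 is a Thursday and not a legal holiday, so no extension applies.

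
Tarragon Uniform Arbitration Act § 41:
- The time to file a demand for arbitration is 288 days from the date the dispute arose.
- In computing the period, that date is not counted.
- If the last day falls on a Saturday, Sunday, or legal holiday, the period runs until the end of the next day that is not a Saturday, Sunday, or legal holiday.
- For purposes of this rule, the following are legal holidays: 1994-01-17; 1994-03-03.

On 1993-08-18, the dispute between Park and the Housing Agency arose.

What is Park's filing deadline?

June 2, 1994

288 days after 1993-08-18 is June 2, 1994.
June 2, 1994 is a Thursday and not a legal holiday, so no extension applies.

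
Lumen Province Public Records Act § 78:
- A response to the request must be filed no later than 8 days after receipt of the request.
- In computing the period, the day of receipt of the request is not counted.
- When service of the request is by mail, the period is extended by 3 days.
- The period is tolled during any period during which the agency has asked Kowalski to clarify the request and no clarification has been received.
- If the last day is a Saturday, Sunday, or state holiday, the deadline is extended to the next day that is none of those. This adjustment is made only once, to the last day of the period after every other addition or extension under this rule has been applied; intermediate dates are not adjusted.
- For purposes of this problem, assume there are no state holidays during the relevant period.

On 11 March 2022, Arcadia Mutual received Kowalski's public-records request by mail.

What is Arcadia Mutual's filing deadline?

8 days after 11 March 2022 is March 19, 2022.
Service was by mail, adding 3 days: March 19, 2022 + 3 days = March 22, 2022.
March 22, 2022 is a Tuesday and not a state holiday, so no extension applies.

March 22, 2022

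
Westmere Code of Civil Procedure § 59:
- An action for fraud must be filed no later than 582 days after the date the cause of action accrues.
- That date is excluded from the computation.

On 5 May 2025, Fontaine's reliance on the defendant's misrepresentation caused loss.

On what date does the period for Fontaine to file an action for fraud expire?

December 8, 2026

582 days after 5 May 2025 is December 8, 2026.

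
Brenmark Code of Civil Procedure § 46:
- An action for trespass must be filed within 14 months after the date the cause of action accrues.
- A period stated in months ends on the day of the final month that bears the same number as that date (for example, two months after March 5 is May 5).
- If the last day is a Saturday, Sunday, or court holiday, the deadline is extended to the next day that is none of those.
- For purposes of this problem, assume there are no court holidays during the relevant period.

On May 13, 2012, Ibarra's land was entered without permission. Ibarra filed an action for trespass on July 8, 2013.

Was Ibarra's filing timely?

14 months after May 13, 2012 is July 13, 2013.
July 13, 2013 is Saturday; July 14, 2013 is Sunday. The next qualifying day is July 15, 2013.
The deadline is July 15, 2013; the filing on July 8, 2013 is on or before that date.

Yes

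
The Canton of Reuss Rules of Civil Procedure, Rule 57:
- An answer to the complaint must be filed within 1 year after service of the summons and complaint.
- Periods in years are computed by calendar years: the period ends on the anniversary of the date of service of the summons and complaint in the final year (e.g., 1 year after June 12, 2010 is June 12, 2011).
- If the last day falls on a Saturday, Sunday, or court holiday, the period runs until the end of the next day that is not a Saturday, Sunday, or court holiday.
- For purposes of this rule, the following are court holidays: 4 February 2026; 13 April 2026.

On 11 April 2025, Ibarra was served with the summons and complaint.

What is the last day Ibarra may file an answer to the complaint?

1 year after 11 April 2025 is April 11, 2026.
April 11, 2026 is Saturday; April 12, 2026 is Sunday; April 13, 2026 is a listed holiday. The next qualifying day is April 14, 2026.

April 14, 2026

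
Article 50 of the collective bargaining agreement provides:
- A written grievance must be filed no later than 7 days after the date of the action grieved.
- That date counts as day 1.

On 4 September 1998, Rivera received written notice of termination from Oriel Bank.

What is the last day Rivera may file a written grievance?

Counting 4 September 1998 as day 1, day 7 is September 10, 1998.

September 10, 1998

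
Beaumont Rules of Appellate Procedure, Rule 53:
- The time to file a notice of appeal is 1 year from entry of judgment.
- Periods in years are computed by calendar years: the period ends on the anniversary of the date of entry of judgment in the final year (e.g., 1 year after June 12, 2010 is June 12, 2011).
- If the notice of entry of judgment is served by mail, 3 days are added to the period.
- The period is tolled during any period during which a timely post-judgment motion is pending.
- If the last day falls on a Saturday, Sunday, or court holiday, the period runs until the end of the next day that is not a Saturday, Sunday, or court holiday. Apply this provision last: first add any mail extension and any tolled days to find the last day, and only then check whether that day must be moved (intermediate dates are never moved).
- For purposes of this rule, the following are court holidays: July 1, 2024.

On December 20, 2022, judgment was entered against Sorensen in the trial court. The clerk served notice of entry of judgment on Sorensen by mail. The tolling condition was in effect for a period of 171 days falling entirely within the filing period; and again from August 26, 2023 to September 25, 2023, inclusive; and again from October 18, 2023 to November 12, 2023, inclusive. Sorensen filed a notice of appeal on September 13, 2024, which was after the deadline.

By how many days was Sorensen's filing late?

37 days

1 year after December 20, 2022 is December 20, 2023.
Service was by mail, adding 3 days: December 20, 2023 + 3 days = December 23, 2023.
Tolling adds 171 days: December 23, 2023 + 171 days = June 11, 2024.
From August 26, 2023 through September 25, 2023 inclusive is 31 days; tolling adds 31 days: June 11, 2024 + 31 days = July 12, 2024.
From October 18, 2023 through November 12, 2023 inclusive is 26 days; tolling adds 26 days: July 12, 2024 + 26 days = August 7, 2024.
August 7, 2024 is a Wednesday and not a court holiday, so no extension applies.
The deadline is August 7, 2024; from August 7, 2024 to September 13, 2024 is 37 days.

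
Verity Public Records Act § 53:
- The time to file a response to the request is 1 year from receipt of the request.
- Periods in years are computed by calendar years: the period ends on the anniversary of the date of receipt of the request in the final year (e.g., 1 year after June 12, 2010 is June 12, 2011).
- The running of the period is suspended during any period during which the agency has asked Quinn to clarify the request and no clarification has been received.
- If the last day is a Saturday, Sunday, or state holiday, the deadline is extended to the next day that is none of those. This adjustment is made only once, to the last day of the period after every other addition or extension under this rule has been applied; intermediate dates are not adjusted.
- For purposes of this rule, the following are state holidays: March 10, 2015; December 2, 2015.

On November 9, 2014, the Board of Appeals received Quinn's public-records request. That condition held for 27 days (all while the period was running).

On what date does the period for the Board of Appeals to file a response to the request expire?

December 7, 2015

1 year after November 9, 2014 is November 9, 2015.
Tolling adds 27 days: November 9, 2015 + 27 days = December 6, 2015.
December 6, 2015 is Sunday. The next qualifying day is December 7, 2015.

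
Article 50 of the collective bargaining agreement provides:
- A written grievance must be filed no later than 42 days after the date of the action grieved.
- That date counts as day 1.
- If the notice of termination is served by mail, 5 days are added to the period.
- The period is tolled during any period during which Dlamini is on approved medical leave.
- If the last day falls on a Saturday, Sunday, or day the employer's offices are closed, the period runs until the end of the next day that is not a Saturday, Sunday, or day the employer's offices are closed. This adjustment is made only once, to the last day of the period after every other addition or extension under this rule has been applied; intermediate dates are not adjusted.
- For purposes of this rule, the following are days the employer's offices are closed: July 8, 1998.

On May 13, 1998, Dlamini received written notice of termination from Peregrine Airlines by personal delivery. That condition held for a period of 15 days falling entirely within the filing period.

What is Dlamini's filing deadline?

Counting May 13, 1998 as day 1, day 42 is June 23, 1998.
Service was not by mail, so no mail extension applies.
Tolling adds 15 days: June 23, 1998 + 15 days = July 8, 1998.
July 8, 1998 is a listed holiday. The next qualifying day is July 9, 1998.

July 9, 1998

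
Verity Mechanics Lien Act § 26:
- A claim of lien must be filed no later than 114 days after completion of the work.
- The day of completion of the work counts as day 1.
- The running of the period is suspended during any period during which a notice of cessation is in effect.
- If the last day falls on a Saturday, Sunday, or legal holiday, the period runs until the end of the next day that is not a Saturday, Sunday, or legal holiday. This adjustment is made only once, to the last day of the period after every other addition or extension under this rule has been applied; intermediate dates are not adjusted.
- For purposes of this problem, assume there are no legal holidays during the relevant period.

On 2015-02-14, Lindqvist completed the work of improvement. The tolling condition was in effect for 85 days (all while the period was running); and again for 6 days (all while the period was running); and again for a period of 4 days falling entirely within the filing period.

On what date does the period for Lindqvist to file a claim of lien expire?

Counting 2015-02-14 as day 1, day 114 is June 7, 2015.
Tolling adds 85 days: June 7, 2015 + 85 days = August 31, 2015.
Tolling adds 6 days: August 31, 2015 + 6 days = September 6, 2015.
Tolling adds 4 days: September 6, 2015 + 4 days = September 10, 2015.
September 10, 2015 is a Thursday and not a legal holiday, so no extension applies.

September 10, 2015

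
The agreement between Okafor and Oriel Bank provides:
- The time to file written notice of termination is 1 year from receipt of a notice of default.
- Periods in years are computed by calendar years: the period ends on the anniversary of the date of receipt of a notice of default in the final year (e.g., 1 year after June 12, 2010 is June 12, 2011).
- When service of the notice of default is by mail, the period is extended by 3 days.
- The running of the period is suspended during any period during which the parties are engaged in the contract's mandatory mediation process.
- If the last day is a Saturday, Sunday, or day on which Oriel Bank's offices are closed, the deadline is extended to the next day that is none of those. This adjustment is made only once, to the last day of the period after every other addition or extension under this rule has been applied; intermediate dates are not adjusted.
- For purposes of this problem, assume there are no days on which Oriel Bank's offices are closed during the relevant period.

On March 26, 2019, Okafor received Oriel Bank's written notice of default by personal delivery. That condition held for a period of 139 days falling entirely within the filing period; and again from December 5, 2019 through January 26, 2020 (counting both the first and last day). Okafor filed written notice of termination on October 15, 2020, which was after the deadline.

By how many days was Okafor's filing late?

10 days

1 year after March 26, 2019 is March 26, 2020.
Service was not by mail, so no mail extension applies.
Tolling adds 139 days: March 26, 2020 + 139 days = August 12, 2020.
From December 5, 2019 through January 26, 2020 inclusive is 53 days; tolling adds 53 days: August 12, 2020 + 53 days = October 4, 2020.
October 4, 2020 is Sunday. The next qualifying day is October 5, 2020.
The deadline is October 5, 2020; from October 5, 2020 to October 15, 2020 is 10 days.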